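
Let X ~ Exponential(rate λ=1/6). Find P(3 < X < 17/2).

P(3 < X < 17/2) = ∫_{3}^{17/2} f(x) dx
where f(x) = \frac{e^{- \frac{x}{6}}}{6}
= - \frac{1}{e^{\frac{17}{12}}} + e^{- \frac{1}{2}}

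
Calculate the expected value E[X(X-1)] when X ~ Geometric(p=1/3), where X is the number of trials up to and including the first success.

E[X(X-1)] = E[X² - X] = E[X²] - E[X]
E[X] = 3
E[X²] = Var(X) + (E[X])² = 6 + (3)² = 15
E[X(X-1)] = 15 - 3 = 12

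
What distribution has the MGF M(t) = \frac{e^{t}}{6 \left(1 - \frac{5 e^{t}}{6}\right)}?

The MGF M(t) = \frac{e^{t}}{6 \left(1 - \frac{5 e^{t}}{6}\right)} is the standard form for the Geometric distribution.
Comparing with the known MGF formula identifies: Geometric(p=1/6), X = trial number of first success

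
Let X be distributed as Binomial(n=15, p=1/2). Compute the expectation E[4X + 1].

For X ~ Binomial(n=15, p=1/2):
E[X] = \frac{15}{2}
E[4X + 1] = 4 × E[X] + 1 = 31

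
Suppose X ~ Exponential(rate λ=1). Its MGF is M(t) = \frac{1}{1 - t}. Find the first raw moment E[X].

To find E[X], compute M^(1)(0):
M^(1)(t) = \frac{1}{\left(1 - t\right)^{2}}
M^(1)(0) = 1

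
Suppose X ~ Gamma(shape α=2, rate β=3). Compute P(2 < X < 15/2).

P(2 < X < 15/2) = ∫_{2}^{15/2} f(x) dx
where f(x) = 9 x e^{- 3 x}
= - \frac{47}{2 e^{\frac{45}{2}}} + \frac{7}{e^{6}}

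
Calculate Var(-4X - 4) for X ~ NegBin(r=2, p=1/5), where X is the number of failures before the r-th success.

For X ~ NegBin(r=2, p=1/5), where X is the number of failures before the r-th success:
Var(X) = 40
Var(-4X - 4) = (-4)² × Var(X) = 16 × 40 = 640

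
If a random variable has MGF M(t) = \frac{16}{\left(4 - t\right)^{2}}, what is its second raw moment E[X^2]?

To find E[X^2], compute M^(2)(0):
M^(1)(t) = \frac{32}{\left(4 - t\right)^{3}}
M^(2)(t) = \frac{96}{\left(4 - t\right)^{4}}
M^(2)(0) = \frac{3}{8}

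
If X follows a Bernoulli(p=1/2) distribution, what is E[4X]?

For X ~ Bernoulli(p=1/2):
E[X] = \frac{1}{2}
E[4X] = 4 × E[X] + 0 = 2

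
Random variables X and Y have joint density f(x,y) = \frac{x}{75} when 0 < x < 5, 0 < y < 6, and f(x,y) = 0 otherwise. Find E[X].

f_X(x) = ∫_0^6 \frac{x}{75} dy = \frac{2 x}{25}
E[X] = ∫_0^5 x × (\frac{2 x}{25}) dx = \frac{10}{3}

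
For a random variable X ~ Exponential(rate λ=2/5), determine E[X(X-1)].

E[X(X-1)] = E[X² - X] = E[X²] - E[X]
E[X] = \frac{5}{2}
E[X²] = Var(X) + (E[X])² = \frac{25}{4} + (\frac{5}{2})² = \frac{25}{2}
E[X(X-1)] = \frac{25}{2} - \frac{5}{2} = 10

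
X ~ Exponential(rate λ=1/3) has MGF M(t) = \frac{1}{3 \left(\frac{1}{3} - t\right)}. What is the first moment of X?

To find E[X], compute M^(1)(0):
M^(1)(t) = \frac{1}{3 \left(\frac{1}{3} - t\right)^{2}}
M^(1)(0) = 3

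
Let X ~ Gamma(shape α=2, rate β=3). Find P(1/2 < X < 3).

P(1/2 < X < 3) = ∫_{1/2}^{3} f(x) dx
where f(x) = 9 x e^{- 3 x}
= - \frac{10}{e^{9}} + \frac{5}{2 e^{\frac{3}{2}}}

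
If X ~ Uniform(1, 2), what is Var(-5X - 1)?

For X ~ Uniform(1, 2):
Var(X) = \frac{1}{12}
Var(-5X - 1) = (-5)² × Var(X) = 25 × \frac{1}{12} = \frac{25}{12}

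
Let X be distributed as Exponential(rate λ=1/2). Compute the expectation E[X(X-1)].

E[X(X-1)] = E[X² - X] = E[X²] - E[X]
E[X] = 2
E[X²] = Var(X) + (E[X])² = 4 + (2)² = 8
E[X(X-1)] = 8 - 2 = 6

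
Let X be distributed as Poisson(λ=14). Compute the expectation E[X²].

Using the identity E[X²] = Var(X) + (E[X])²:
E[X] = 14
Var(X) = 14
E[X²] = 14 + (14)²
= 210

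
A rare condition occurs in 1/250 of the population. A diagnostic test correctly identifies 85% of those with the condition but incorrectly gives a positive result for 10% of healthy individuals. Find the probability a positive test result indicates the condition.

Let D = the rare event, + = positive/flagged.
P(D) = 1/250
P(+|D) = 85/100 = 17/20
P(+|D') = 10/100 = 1/10
P(+) = P(+|D)P(D) + P(+|D')P(D')
     = \frac{17}{20} × \frac{1}{250} + \frac{1}{10} × \frac{249}{250}
     = \frac{103}{1000}
P(D|+) = P(+|D)P(D)/P(+) = \frac{17}{515}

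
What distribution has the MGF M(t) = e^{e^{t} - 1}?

The MGF M(t) = e^{e^{t} - 1} is the standard form for the Poisson distribution.
Comparing with the known MGF formula identifies: Poisson(λ=1)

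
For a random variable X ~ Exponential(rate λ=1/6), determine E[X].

For X ~ Exponential(rate λ=1/6), the expected value is:
E[X] = 6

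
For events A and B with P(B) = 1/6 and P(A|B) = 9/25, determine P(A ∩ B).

By definition, P(A|B) = P(A ∩ B) / P(B)
So P(A ∩ B) = P(A|B) × P(B)
= 9/25 × 1/6
= 3/50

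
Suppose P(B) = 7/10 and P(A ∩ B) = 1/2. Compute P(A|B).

P(A|B) = P(A ∩ B) / P(B)
= (1/2) / (7/10)
= 5/7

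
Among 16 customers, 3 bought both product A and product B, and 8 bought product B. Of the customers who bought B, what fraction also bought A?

P(A ∩ B) = 3/16
P(B) = 8/16 = 1/2
P(A|B) = P(A ∩ B) / P(B) = (3/16) / (1/2) = 3/8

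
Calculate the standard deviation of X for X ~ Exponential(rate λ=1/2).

For X ~ Exponential(rate λ=1/2):
Var(X) = 4
SD(X) = √(Var(X)) = √(4) = 2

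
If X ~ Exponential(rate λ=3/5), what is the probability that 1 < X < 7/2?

P(1 < X < 7/2) = ∫_{1}^{7/2} f(x) dx
where f(x) = \frac{3 e^{- \frac{3 x}{5}}}{5}
= - \frac{1}{e^{\frac{21}{10}}} + e^{- \frac{3}{5}}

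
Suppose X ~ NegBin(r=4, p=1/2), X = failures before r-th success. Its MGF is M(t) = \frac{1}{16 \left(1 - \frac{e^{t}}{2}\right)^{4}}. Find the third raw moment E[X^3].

To find E[X^3], compute M^(3)(0):
M^(1)(t) = \frac{e^{t}}{8 \left(1 - \frac{e^{t}}{2}\right)^{5}}
M^(2)(t) = \frac{e^{t}}{8 \left(1 - \frac{e^{t}}{2}\right)^{5}} + \frac{5 e^{2 t}}{16 \left(1 - \frac{e^{t}}{2}\right)^{6}}
M^(3)(t) = \frac{e^{t}}{8 \left(1 - \frac{e^{t}}{2}\right)^{5}} + \frac{15 e^{2 t}}{16 \left(1 - \frac{e^{t}}{2}\right)^{6}} + \frac{15 e^{3 t}}{16 \left(1 - \frac{e^{t}}{2}\right)^{7}}
M^(3)(0) = 184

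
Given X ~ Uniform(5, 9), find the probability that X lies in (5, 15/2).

P(5 < X < 15/2) = ∫_{5}^{15/2} f(x) dx
where f(x) = \frac{1}{4}
= \frac{5}{8}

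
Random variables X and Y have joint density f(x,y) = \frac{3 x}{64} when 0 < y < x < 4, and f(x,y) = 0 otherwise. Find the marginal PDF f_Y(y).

f_Y(y) = ∫_y^4 \frac{3 x}{64} dx = \frac{3}{8} - \frac{3 y^{2}}{128}
for 0 < y < 4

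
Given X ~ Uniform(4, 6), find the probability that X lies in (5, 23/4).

P(5 < X < 23/4) = ∫_{5}^{23/4} f(x) dx
where f(x) = \frac{1}{2}
= \frac{3}{8}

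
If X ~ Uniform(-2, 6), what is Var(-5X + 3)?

For X ~ Uniform(-2, 6):
Var(X) = \frac{16}{3}
Var(-5X + 3) = (-5)² × Var(X) = 25 × \frac{16}{3} = \frac{400}{3}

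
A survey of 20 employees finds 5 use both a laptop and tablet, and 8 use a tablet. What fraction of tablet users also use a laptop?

P(A ∩ B) = 5/20 = 1/4
P(B) = 8/20 = 2/5
P(A|B) = P(A ∩ B) / P(B) = (1/4) / (2/5) = 5/8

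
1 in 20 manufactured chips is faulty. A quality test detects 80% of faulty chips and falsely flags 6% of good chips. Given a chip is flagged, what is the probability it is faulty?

Let D = the rare event, + = positive/flagged.
P(D) = 1/20
P(+|D) = 80/100 = 4/5
P(+|D') = 6/100 = 3/50
P(+) = P(+|D)P(D) + P(+|D')P(D')
     = \frac{4}{5} × \frac{1}{20} + \frac{3}{50} × \frac{19}{20}
     = \frac{97}{1000}
P(D|+) = P(+|D)P(D)/P(+) = \frac{40}{97}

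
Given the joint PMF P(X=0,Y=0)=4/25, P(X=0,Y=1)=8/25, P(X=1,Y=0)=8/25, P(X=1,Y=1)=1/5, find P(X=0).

P(X=0) = P(X=0,Y=0) + P(X=0,Y=1)
= 4/25 + 8/25
= 12/25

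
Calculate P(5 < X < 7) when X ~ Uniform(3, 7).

P(5 < X < 7) = ∫_{5}^{7} f(x) dx
where f(x) = \frac{1}{4}
= \frac{1}{2}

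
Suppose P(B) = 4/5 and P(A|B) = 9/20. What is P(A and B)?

By definition, P(A|B) = P(A ∩ B) / P(B)
So P(A ∩ B) = P(A|B) × P(B)
= 9/20 × 4/5
= 9/25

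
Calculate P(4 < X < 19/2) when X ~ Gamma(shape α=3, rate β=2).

P(4 < X < 19/2) = ∫_{4}^{19/2} f(x) dx
where f(x) = 4 x^{2} e^{- 2 x}
= \frac{-401 + 82 e^{11}}{2 e^{19}}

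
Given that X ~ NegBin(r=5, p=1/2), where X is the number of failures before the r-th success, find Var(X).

For X ~ NegBin(r=5, p=1/2), where X is the number of failures before the r-th success:
Var(X) = 10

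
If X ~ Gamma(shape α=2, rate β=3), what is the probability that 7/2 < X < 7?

P(7/2 < X < 7) = ∫_{7/2}^{7} f(x) dx
where f(x) = 9 x e^{- 3 x}
= - \frac{22}{e^{21}} + \frac{23}{2 e^{\frac{21}{2}}}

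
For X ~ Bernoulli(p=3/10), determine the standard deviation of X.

For X ~ Bernoulli(p=3/10):
Var(X) = \frac{21}{100}
SD(X) = √(Var(X)) = √(\frac{21}{100}) = \frac{\sqrt{21}}{10}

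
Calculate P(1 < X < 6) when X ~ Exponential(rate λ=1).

P(1 < X < 6) = ∫_{1}^{6} f(x) dx
where f(x) = e^{- x}
= - \frac{1 - e^{5}}{e^{6}}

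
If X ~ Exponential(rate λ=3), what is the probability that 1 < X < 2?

P(1 < X < 2) = ∫_{1}^{2} f(x) dx
where f(x) = 3 e^{- 3 x}
= - \frac{1 - e^{3}}{e^{6}}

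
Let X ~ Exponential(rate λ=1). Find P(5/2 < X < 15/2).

P(5/2 < X < 15/2) = ∫_{5/2}^{15/2} f(x) dx
where f(x) = e^{- x}
= - \frac{1 - e^{5}}{e^{\frac{15}{2}}}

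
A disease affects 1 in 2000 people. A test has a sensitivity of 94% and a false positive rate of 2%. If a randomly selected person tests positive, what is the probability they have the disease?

Let D = the rare event, + = positive/flagged.
P(D) = 1/2000
P(+|D) = 94/100 = 47/50
P(+|D') = 2/100 = 1/50
P(+) = P(+|D)P(D) + P(+|D')P(D')
     = \frac{47}{50} × \frac{1}{2000} + \frac{1}{50} × \frac{1999}{2000}
     = \frac{1023}{50000}
P(D|+) = P(+|D)P(D)/P(+) = \frac{47}{2046}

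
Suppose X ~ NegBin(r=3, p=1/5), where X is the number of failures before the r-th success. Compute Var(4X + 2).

For X ~ NegBin(r=3, p=1/5), where X is the number of failures before the r-th success:
Var(X) = 60
Var(4X + 2) = (4)² × Var(X) = 16 × 60 = 960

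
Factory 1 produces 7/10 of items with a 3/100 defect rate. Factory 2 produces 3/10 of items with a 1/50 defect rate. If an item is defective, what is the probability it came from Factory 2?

Using Bayes' theorem:
P(F1) = 7/10, P(D|F1) = 3/100
P(F2) = 3/10, P(D|F2) = 1/50
P(D) = P(D|F1)P(F1) + P(D|F2)P(F2)
     = \frac{27}{1000}
P(F2|D) = P(D|F2)P(F2) / P(D)
= \frac{2}{9}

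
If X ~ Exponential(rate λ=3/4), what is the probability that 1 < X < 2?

P(1 < X < 2) = ∫_{1}^{2} f(x) dx
where f(x) = \frac{3 e^{- \frac{3 x}{4}}}{4}
= - \frac{1}{e^{\frac{3}{2}}} + e^{- \frac{3}{4}}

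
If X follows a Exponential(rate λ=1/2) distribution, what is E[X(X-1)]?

E[X(X-1)] = E[X² - X] = E[X²] - E[X]
E[X] = 2
E[X²] = Var(X) + (E[X])² = 4 + (2)² = 8
E[X(X-1)] = 8 - 2 = 6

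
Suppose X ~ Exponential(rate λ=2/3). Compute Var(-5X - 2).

For X ~ Exponential(rate λ=2/3):
Var(X) = \frac{9}{4}
Var(-5X - 2) = (-5)² × Var(X) = 25 × \frac{9}{4} = \frac{225}{4}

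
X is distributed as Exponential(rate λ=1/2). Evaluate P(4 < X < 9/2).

P(4 < X < 9/2) = ∫_{4}^{9/2} f(x) dx
where f(x) = \frac{e^{- \frac{x}{2}}}{2}
= - \frac{1}{e^{\frac{9}{4}}} + e^{-2}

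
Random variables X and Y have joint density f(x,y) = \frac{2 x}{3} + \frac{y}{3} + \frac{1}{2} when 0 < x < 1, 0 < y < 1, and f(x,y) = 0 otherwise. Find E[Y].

E[Y] = ∫_0^1 ∫_0^1 y × f(x,y) dx dy
= \frac{19}{36}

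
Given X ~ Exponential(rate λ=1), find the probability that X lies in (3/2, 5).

P(3/2 < X < 5) = ∫_{3/2}^{5} f(x) dx
where f(x) = e^{- x}
= - \frac{1}{e^{5}} + e^{- \frac{3}{2}}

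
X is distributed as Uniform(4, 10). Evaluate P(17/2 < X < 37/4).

P(17/2 < X < 37/4) = ∫_{17/2}^{37/4} f(x) dx
where f(x) = \frac{1}{6}
= \frac{1}{8}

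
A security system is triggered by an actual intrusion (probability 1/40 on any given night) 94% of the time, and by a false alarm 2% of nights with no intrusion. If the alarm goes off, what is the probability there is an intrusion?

Let D = the rare event, + = positive/flagged.
P(D) = 1/40
P(+|D) = 94/100 = 47/50
P(+|D') = 2/100 = 1/50
P(+) = P(+|D)P(D) + P(+|D')P(D')
     = \frac{47}{50} × \frac{1}{40} + \frac{1}{50} × \frac{39}{40}
     = \frac{43}{1000}
P(D|+) = P(+|D)P(D)/P(+) = \frac{47}{86}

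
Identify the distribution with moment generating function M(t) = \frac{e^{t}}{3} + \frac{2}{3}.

The MGF M(t) = \frac{e^{t}}{3} + \frac{2}{3} is the standard form for the Bernoulli distribution.
Comparing with the known MGF formula identifies: Bernoulli(p=1/3)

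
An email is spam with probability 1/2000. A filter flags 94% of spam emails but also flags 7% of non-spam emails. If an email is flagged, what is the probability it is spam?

Let D = the rare event, + = positive/flagged.
P(D) = 1/2000
P(+|D) = 94/100 = 47/50
P(+|D') = 7/100
P(+) = P(+|D)P(D) + P(+|D')P(D')
     = \frac{47}{50} × \frac{1}{2000} + \frac{7}{100} × \frac{1999}{2000}
     = \frac{14087}{200000}
P(D|+) = P(+|D)P(D)/P(+) = \frac{94}{14087}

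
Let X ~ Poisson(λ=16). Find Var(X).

For X ~ Poisson(λ=16):
Var(X) = 16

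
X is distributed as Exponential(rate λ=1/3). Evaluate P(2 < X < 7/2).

P(2 < X < 7/2) = ∫_{2}^{7/2} f(x) dx
where f(x) = \frac{e^{- \frac{x}{3}}}{3}
= - \frac{1}{e^{\frac{7}{6}}} + e^{- \frac{2}{3}}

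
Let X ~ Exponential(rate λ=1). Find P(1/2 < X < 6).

P(1/2 < X < 6) = ∫_{1/2}^{6} f(x) dx
where f(x) = e^{- x}
= - \frac{1}{e^{6}} + e^{- \frac{1}{2}}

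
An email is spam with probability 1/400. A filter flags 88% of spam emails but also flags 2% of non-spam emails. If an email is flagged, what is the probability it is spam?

Let D = the rare event, + = positive/flagged.
P(D) = 1/400
P(+|D) = 88/100 = 22/25
P(+|D') = 2/100 = 1/50
P(+) = P(+|D)P(D) + P(+|D')P(D')
     = \frac{22}{25} × \frac{1}{400} + \frac{1}{50} × \frac{399}{400}
     = \frac{443}{20000}
P(D|+) = P(+|D)P(D)/P(+) = \frac{44}{443}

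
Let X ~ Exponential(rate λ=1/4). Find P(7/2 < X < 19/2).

P(7/2 < X < 19/2) = ∫_{7/2}^{19/2} f(x) dx
where f(x) = \frac{e^{- \frac{x}{4}}}{4}
= - \frac{1 - e^{\frac{3}{2}}}{e^{\frac{19}{8}}}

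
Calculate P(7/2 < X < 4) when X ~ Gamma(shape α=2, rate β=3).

P(7/2 < X < 4) = ∫_{7/2}^{4} f(x) dx
where f(x) = 9 x e^{- 3 x}
= - \frac{13}{e^{12}} + \frac{23}{2 e^{\frac{21}{2}}}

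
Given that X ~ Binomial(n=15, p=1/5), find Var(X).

For X ~ Binomial(n=15, p=1/5):
Var(X) = \frac{12}{5}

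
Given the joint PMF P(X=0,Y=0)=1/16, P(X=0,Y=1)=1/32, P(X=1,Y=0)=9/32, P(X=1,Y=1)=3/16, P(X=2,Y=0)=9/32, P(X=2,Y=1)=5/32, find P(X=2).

P(X=2) = P(X=2,Y=0) + P(X=2,Y=1)
= 9/32 + 5/32
= 7/16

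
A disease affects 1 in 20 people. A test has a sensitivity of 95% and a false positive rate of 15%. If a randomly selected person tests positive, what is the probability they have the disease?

Let D = the rare event, + = positive/flagged.
P(D) = 1/20
P(+|D) = 95/100 = 19/20
P(+|D') = 15/100 = 3/20
P(+) = P(+|D)P(D) + P(+|D')P(D')
     = \frac{19}{20} × \frac{1}{20} + \frac{3}{20} × \frac{19}{20}
     = \frac{19}{100}
P(D|+) = P(+|D)P(D)/P(+) = \frac{1}{4}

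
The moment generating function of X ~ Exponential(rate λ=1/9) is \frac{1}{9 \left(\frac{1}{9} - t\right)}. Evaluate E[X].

To find E[X], compute M^(1)(0):
M^(1)(t) = \frac{1}{9 \left(\frac{1}{9} - t\right)^{2}}
M^(1)(0) = 9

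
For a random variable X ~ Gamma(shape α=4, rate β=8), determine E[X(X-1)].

E[X(X-1)] = E[X² - X] = E[X²] - E[X]
E[X] = \frac{1}{2}
E[X²] = Var(X) + (E[X])² = \frac{1}{16} + (\frac{1}{2})² = \frac{5}{16}
E[X(X-1)] = \frac{5}{16} - \frac{1}{2} = - \frac{3}{16}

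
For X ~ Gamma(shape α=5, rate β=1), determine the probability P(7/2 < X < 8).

P(7/2 < X < 8) = ∫_{7/2}^{8} f(x) dx
where f(x) = \frac{x^{4} e^{- x}}{24}
= - \frac{297}{e^{8}} + \frac{3075}{128 e^{\frac{7}{2}}}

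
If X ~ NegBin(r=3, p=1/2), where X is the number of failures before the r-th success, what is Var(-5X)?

For X ~ NegBin(r=3, p=1/2), where X is the number of failures before the r-th success:
Var(X) = 6
Var(-5X) = (-5)² × Var(X) = 25 × 6 = 150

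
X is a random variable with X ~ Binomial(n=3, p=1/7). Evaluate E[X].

For X ~ Binomial(n=3, p=1/7), the expected value is:
E[X] = \frac{3}{7}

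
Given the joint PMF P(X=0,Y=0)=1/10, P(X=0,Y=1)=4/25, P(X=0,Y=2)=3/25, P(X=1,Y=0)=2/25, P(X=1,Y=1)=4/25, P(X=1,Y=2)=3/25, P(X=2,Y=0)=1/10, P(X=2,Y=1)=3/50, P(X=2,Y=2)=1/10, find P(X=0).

P(X=0) = P(X=0,Y=0) + P(X=0,Y=1) + P(X=0,Y=2)
= 1/10 + 4/25 + 3/25
= 19/50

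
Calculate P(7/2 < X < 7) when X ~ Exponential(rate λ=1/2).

P(7/2 < X < 7) = ∫_{7/2}^{7} f(x) dx
where f(x) = \frac{e^{- \frac{x}{2}}}{2}
= - \frac{1}{e^{\frac{7}{2}}} + e^{- \frac{7}{4}}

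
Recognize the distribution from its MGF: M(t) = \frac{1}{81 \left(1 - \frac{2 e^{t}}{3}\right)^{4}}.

The MGF M(t) = \frac{1}{81 \left(1 - \frac{2 e^{t}}{3}\right)^{4}} is the standard form for the NegativeBinomial distribution.
Comparing with the known MGF formula identifies: NegBin(r=4, p=1/3), X = failures before r-th success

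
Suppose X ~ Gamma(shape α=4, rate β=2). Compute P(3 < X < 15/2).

P(3 < X < 15/2) = ∫_{3}^{15/2} f(x) dx
where f(x) = \frac{8 x^{3} e^{- 2 x}}{3}
= \frac{-691 + 61 e^{9}}{e^{15}}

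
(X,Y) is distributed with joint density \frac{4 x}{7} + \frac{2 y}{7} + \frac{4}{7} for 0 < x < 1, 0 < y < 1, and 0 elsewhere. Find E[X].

E[X] = ∫_0^1 ∫_0^1 x × f(x,y) dy dx
= ∫_0^1 ∫_0^1 x × (\frac{4 x}{7} + \frac{2 y}{7} + \frac{4}{7}) dy dx
= \frac{23}{42}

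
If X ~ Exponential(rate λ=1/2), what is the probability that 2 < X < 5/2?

P(2 < X < 5/2) = ∫_{2}^{5/2} f(x) dx
where f(x) = \frac{e^{- \frac{x}{2}}}{2}
= - \frac{1}{e^{\frac{5}{4}}} + e^{-1}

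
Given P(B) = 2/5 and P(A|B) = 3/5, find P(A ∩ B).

By definition, P(A|B) = P(A ∩ B) / P(B)
So P(A ∩ B) = P(A|B) × P(B)
= 3/5 × 2/5
= 6/25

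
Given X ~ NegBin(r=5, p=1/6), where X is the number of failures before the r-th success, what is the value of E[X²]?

Using the identity E[X²] = Var(X) + (E[X])²:
E[X] = 25
Var(X) = 150
E[X²] = 150 + (25)²
= 775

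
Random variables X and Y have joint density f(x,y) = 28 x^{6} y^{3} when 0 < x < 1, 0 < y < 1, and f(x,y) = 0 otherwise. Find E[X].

E[X] = ∫_0^1 ∫_0^1 x × f(x,y) dy dx
= ∫_0^1 ∫_0^1 x × (28 x^{6} y^{3}) dy dx
= \frac{7}{8}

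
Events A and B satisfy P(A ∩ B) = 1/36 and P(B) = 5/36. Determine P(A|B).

P(A|B) = P(A ∩ B) / P(B)
= (1/36) / (5/36)
= 1/5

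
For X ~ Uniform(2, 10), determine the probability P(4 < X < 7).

P(4 < X < 7) = ∫_{4}^{7} f(x) dx
where f(x) = \frac{1}{8}
= \frac{3}{8}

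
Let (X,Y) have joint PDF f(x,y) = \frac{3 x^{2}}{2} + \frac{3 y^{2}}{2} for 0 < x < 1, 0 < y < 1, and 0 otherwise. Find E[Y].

E[Y] = ∫_0^1 ∫_0^1 y × f(x,y) dx dy
= \frac{5}{8}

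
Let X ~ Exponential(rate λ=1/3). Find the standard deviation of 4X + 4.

For X ~ Exponential(rate λ=1/3):
Var(X) = 9
SD(X) = √(Var(X)) = √(9) = 3
SD(4X + 4) = |4| × SD(X) = 4 × 3 = 12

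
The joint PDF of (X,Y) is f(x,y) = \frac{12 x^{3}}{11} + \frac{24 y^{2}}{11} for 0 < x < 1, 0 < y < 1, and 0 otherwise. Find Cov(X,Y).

E[XY] = ∫∫ xy × f(x,y) dx dy = \frac{21}{55}
E[X] = \frac{32}{55}
E[Y] = \frac{15}{22}
Cov(X,Y) = E[XY] - E[X]E[Y] = - \frac{9}{605}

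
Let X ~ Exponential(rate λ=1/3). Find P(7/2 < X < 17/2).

P(7/2 < X < 17/2) = ∫_{7/2}^{17/2} f(x) dx
where f(x) = \frac{e^{- \frac{x}{3}}}{3}
= - \frac{1 - e^{\frac{5}{3}}}{e^{\frac{17}{6}}}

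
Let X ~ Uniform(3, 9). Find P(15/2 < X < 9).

P(15/2 < X < 9) = ∫_{15/2}^{9} f(x) dx
where f(x) = \frac{1}{6}
= \frac{1}{4}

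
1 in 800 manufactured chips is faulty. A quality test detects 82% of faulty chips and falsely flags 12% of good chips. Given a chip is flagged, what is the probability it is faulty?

Let D = the rare event, + = positive/flagged.
P(D) = 1/800
P(+|D) = 82/100 = 41/50
P(+|D') = 12/100 = 3/25
P(+) = P(+|D)P(D) + P(+|D')P(D')
     = \frac{41}{50} × \frac{1}{800} + \frac{3}{25} × \frac{799}{800}
     = \frac{967}{8000}
P(D|+) = P(+|D)P(D)/P(+) = \frac{41}{4835}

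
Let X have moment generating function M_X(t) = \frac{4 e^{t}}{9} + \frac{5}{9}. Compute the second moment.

To find E[X^2], compute M^(2)(0):
M^(1)(t) = \frac{4 e^{t}}{9}
M^(2)(t) = \frac{4 e^{t}}{9}
M^(2)(0) = \frac{4}{9}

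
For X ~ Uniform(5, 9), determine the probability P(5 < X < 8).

P(5 < X < 8) = ∫_{5}^{8} f(x) dx
where f(x) = \frac{1}{4}
= \frac{3}{4}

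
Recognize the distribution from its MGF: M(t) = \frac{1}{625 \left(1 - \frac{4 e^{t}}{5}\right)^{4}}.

The MGF M(t) = \frac{1}{625 \left(1 - \frac{4 e^{t}}{5}\right)^{4}} is the standard form for the NegativeBinomial distribution.
Comparing with the known MGF formula identifies: NegBin(r=4, p=1/5), X = failures before r-th success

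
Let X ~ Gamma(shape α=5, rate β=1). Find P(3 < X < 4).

P(3 < X < 4) = ∫_{3}^{4} f(x) dx
where f(x) = \frac{x^{4} e^{- x}}{24}
= \frac{-824 + 393 e}{24 e^{4}}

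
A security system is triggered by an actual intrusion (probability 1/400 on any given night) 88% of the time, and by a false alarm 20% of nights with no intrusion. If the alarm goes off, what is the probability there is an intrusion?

Let D = the rare event, + = positive/flagged.
P(D) = 1/400
P(+|D) = 88/100 = 22/25
P(+|D') = 20/100 = 1/5
P(+) = P(+|D)P(D) + P(+|D')P(D')
     = \frac{22}{25} × \frac{1}{400} + \frac{1}{5} × \frac{399}{400}
     = \frac{2017}{10000}
P(D|+) = P(+|D)P(D)/P(+) = \frac{22}{2017}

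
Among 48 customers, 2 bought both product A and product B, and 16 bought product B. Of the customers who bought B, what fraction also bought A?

P(A ∩ B) = 2/48 = 1/24
P(B) = 16/48 = 1/3
P(A|B) = P(A ∩ B) / P(B) = (1/24) / (1/3) = 1/8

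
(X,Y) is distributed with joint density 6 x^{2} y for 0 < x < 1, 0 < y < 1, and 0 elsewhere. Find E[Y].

E[Y] = ∫_0^1 ∫_0^1 y × f(x,y) dx dy
= \frac{2}{3}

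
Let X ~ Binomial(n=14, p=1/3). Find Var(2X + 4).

For X ~ Binomial(n=14, p=1/3):
Var(X) = \frac{28}{9}
Var(2X + 4) = (2)² × Var(X) = 4 × \frac{28}{9} = \frac{112}{9}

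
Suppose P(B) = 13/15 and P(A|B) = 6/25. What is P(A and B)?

By definition, P(A|B) = P(A ∩ B) / P(B)
So P(A ∩ B) = P(A|B) × P(B)
= 6/25 × 13/15
= 26/125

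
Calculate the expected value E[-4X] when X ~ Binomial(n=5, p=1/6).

For X ~ Binomial(n=5, p=1/6):
E[X] = \frac{5}{6}
E[-4X] = -4 × E[X] + 0 = - \frac{10}{3}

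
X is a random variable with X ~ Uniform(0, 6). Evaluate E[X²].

Using the identity E[X²] = Var(X) + (E[X])²:
E[X] = 3
Var(X) = 3
E[X²] = 3 + (3)²
= 12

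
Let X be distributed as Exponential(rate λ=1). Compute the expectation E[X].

For X ~ Exponential(rate λ=1), the expected value is:
E[X] = 1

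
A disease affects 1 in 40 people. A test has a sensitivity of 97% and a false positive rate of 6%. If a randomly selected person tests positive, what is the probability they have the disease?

Let D = the rare event, + = positive/flagged.
P(D) = 1/40
P(+|D) = 97/100
P(+|D') = 6/100 = 3/50
P(+) = P(+|D)P(D) + P(+|D')P(D')
     = \frac{97}{100} × \frac{1}{40} + \frac{3}{50} × \frac{39}{40}
     = \frac{331}{4000}
P(D|+) = P(+|D)P(D)/P(+) = \frac{97}{331}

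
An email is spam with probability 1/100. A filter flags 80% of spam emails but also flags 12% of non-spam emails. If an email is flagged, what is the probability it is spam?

Let D = the rare event, + = positive/flagged.
P(D) = 1/100
P(+|D) = 80/100 = 4/5
P(+|D') = 12/100 = 3/25
P(+) = P(+|D)P(D) + P(+|D')P(D')
     = \frac{4}{5} × \frac{1}{100} + \frac{3}{25} × \frac{99}{100}
     = \frac{317}{2500}
P(D|+) = P(+|D)P(D)/P(+) = \frac{20}{317}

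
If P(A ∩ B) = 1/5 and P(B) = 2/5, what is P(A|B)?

P(A|B) = P(A ∩ B) / P(B)
= (1/5) / (2/5)
= 1/2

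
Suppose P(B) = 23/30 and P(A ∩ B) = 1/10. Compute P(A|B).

P(A|B) = P(A ∩ B) / P(B)
= (1/10) / (23/30)
= 3/23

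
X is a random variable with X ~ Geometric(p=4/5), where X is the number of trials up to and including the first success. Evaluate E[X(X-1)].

E[X(X-1)] = E[X² - X] = E[X²] - E[X]
E[X] = \frac{5}{4}
E[X²] = Var(X) + (E[X])² = \frac{5}{16} + (\frac{5}{4})² = \frac{15}{8}
E[X(X-1)] = \frac{15}{8} - \frac{5}{4} = \frac{5}{8}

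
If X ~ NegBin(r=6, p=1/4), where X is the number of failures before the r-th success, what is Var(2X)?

For X ~ NegBin(r=6, p=1/4), where X is the number of failures before the r-th success:
Var(X) = 72
Var(2X) = (2)² × Var(X) = 4 × 72 = 288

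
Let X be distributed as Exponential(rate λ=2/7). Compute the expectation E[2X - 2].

For X ~ Exponential(rate λ=2/7):
E[X] = \frac{7}{2}
E[2X - 2] = 2 × E[X] - 2 = 5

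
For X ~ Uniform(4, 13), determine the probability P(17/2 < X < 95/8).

P(17/2 < X < 95/8) = ∫_{17/2}^{95/8} f(x) dx
where f(x) = \frac{1}{9}
= \frac{3}{8}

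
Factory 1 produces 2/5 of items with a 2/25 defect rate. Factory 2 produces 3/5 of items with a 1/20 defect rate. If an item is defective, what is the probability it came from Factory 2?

Using Bayes' theorem:
P(F1) = 2/5, P(D|F1) = 2/25
P(F2) = 3/5, P(D|F2) = 1/20
P(D) = P(D|F1)P(F1) + P(D|F2)P(F2)
     = \frac{31}{500}
P(F2|D) = P(D|F2)P(F2) / P(D)
= \frac{15}{31}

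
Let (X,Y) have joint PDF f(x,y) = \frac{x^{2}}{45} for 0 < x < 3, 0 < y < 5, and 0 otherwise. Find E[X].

f_X(x) = ∫_0^5 \frac{x^{2}}{45} dy = \frac{x^{2}}{9}
E[X] = ∫_0^3 x × (\frac{x^{2}}{9}) dx = \frac{9}{4}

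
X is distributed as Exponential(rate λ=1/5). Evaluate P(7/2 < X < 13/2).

P(7/2 < X < 13/2) = ∫_{7/2}^{13/2} f(x) dx
where f(x) = \frac{e^{- \frac{x}{5}}}{5}
= - \frac{1 - e^{\frac{3}{5}}}{e^{\frac{13}{10}}}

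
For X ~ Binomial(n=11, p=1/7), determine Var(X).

For X ~ Binomial(n=11, p=1/7):
Var(X) = \frac{66}{49}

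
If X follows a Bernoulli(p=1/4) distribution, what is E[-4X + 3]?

For X ~ Bernoulli(p=1/4):
E[X] = \frac{1}{4}
E[-4X + 3] = -4 × E[X] + 3 = 2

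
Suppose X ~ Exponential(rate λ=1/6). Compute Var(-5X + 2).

For X ~ Exponential(rate λ=1/6):
Var(X) = 36
Var(-5X + 2) = (-5)² × Var(X) = 25 × 36 = 900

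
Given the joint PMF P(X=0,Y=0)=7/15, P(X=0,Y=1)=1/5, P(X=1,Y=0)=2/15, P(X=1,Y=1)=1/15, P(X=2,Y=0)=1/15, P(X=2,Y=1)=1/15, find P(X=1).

P(X=1) = P(X=1,Y=0) + P(X=1,Y=1)
= 2/15 + 1/15
= 1/5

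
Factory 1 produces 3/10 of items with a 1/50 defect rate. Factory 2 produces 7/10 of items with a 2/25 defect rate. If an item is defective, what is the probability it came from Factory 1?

Using Bayes' theorem:
P(F1) = 3/10, P(D|F1) = 1/50
P(F2) = 7/10, P(D|F2) = 2/25
P(D) = P(D|F1)P(F1) + P(D|F2)P(F2)
     = \frac{31}{500}
P(F1|D) = P(D|F1)P(F1) / P(D)
= \frac{3}{31}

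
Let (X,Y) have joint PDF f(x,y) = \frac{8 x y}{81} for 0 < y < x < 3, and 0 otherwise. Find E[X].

f_X(x) = ∫_0^x \frac{8 x y}{81} dy = \frac{4 x^{3}}{81}
E[X] = ∫_0^3 x × (\frac{4 x^{3}}{81}) dx = \frac{12}{5}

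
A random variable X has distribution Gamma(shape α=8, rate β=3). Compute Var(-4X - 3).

For X ~ Gamma(shape α=8, rate β=3):
Var(X) = \frac{8}{9}
Var(-4X - 3) = (-4)² × Var(X) = 16 × \frac{8}{9} = \frac{128}{9}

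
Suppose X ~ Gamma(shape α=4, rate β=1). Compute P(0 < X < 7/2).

P(0 < X < 7/2) = ∫_{0}^{7/2} f(x) dx
where f(x) = \frac{x^{3} e^{- x}}{6}
= 1 - \frac{853}{48 e^{\frac{7}{2}}}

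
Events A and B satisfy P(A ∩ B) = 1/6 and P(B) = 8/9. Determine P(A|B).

P(A|B) = P(A ∩ B) / P(B)
= (1/6) / (8/9)
= 3/16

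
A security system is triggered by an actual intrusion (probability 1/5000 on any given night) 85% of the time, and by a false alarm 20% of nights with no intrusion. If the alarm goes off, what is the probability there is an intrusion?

Let D = the rare event, + = positive/flagged.
P(D) = 1/5000
P(+|D) = 85/100 = 17/20
P(+|D') = 20/100 = 1/5
P(+) = P(+|D)P(D) + P(+|D')P(D')
     = \frac{17}{20} × \frac{1}{5000} + \frac{1}{5} × \frac{4999}{5000}
     = \frac{20013}{100000}
P(D|+) = P(+|D)P(D)/P(+) = \frac{17}{20013}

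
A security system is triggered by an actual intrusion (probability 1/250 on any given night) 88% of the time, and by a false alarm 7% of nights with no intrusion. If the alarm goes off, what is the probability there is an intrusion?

Let D = the rare event, + = positive/flagged.
P(D) = 1/250
P(+|D) = 88/100 = 22/25
P(+|D') = 7/100
P(+) = P(+|D)P(D) + P(+|D')P(D')
     = \frac{22}{25} × \frac{1}{250} + \frac{7}{100} × \frac{249}{250}
     = \frac{1831}{25000}
P(D|+) = P(+|D)P(D)/P(+) = \frac{88}{1831}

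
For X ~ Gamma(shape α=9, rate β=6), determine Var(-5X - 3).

For X ~ Gamma(shape α=9, rate β=6):
Var(X) = \frac{1}{4}
Var(-5X - 3) = (-5)² × Var(X) = 25 × \frac{1}{4} = \frac{25}{4}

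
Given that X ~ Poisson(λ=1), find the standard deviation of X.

For X ~ Poisson(λ=1):
Var(X) = 1
SD(X) = √(Var(X)) = √(1) = 1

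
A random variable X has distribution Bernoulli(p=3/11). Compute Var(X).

For X ~ Bernoulli(p=3/11):
Var(X) = \frac{24}{121}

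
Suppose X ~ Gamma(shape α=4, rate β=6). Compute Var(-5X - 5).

For X ~ Gamma(shape α=4, rate β=6):
Var(X) = \frac{1}{9}
Var(-5X - 5) = (-5)² × Var(X) = 25 × \frac{1}{9} = \frac{25}{9}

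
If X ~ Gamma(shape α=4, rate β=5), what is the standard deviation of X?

For X ~ Gamma(shape α=4, rate β=5):
Var(X) = \frac{4}{25}
SD(X) = √(Var(X)) = √(\frac{4}{25}) = \frac{2}{5}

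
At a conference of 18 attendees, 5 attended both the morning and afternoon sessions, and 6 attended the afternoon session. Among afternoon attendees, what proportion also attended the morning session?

P(A ∩ B) = 5/18
P(B) = 6/18 = 1/3
P(A|B) = P(A ∩ B) / P(B) = (5/18) / (1/3) = 5/6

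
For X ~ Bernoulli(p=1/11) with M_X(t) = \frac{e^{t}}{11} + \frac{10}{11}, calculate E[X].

To find E[X], compute M^(1)(0):
M^(1)(t) = \frac{e^{t}}{11}
M^(1)(0) = \frac{1}{11}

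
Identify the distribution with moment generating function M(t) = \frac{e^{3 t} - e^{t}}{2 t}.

The MGF M(t) = \frac{e^{3 t} - e^{t}}{2 t} is the standard form for the Uniform distribution.
Comparing with the known MGF formula identifies: Uniform(1, 3)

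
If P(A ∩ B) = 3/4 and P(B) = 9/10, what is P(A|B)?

P(A|B) = P(A ∩ B) / P(B)
= (3/4) / (9/10)
= 5/6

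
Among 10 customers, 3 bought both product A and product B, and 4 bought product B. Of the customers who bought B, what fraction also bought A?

P(A ∩ B) = 3/10
P(B) = 4/10 = 2/5
P(A|B) = P(A ∩ B) / P(B) = (3/10) / (2/5) = 3/4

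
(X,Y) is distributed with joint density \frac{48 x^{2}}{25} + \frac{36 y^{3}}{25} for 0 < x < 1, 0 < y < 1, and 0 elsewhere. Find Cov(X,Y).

E[XY] = ∫∫ xy × f(x,y) dx dy = \frac{48}{125}
E[X] = \frac{33}{50}
E[Y] = \frac{76}{125}
Cov(X,Y) = E[XY] - E[X]E[Y] = - \frac{54}{3125}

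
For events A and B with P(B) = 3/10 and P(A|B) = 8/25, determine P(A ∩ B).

By definition, P(A|B) = P(A ∩ B) / P(B)
So P(A ∩ B) = P(A|B) × P(B)
= 8/25 × 3/10
= 12/125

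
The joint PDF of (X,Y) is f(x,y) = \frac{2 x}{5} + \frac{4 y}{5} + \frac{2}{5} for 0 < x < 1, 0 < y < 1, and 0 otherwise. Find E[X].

E[X] = ∫_0^1 ∫_0^1 x × f(x,y) dy dx
= ∫_0^1 ∫_0^1 x × (\frac{2 x}{5} + \frac{4 y}{5} + \frac{2}{5}) dy dx
= \frac{8}{15}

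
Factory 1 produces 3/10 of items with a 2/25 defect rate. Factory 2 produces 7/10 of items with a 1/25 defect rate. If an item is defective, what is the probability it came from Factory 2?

Using Bayes' theorem:
P(F1) = 3/10, P(D|F1) = 2/25
P(F2) = 7/10, P(D|F2) = 1/25
P(D) = P(D|F1)P(F1) + P(D|F2)P(F2)
     = \frac{13}{250}
P(F2|D) = P(D|F2)P(F2) / P(D)
= \frac{7}{13}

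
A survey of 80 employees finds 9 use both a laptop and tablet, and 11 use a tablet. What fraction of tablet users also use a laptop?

P(A ∩ B) = 9/80
P(B) = 11/80
P(A|B) = P(A ∩ B) / P(B) = (9/80) / (11/80) = 9/11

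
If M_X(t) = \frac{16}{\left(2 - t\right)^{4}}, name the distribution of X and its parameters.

The MGF M(t) = \frac{16}{\left(2 - t\right)^{4}} is the standard form for the Gamma distribution.
Comparing with the known MGF formula identifies: Gamma(shape α=4, rate β=2)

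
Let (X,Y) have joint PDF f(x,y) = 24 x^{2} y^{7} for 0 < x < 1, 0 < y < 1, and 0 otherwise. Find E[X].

E[X] = ∫_0^1 ∫_0^1 x × f(x,y) dy dx
= ∫_0^1 ∫_0^1 x × (24 x^{2} y^{7}) dy dx
= \frac{3}{4}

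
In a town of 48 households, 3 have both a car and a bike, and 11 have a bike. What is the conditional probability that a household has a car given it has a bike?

P(A ∩ B) = 3/48 = 1/16
P(B) = 11/48
P(A|B) = P(A ∩ B) / P(B) = (1/16) / (11/48) = 3/11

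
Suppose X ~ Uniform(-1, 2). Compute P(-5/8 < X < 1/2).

P(-5/8 < X < 1/2) = ∫_{-5/8}^{1/2} f(x) dx
where f(x) = \frac{1}{3}
= \frac{3}{8}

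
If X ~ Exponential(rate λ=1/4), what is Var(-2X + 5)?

For X ~ Exponential(rate λ=1/4):
Var(X) = 16
Var(-2X + 5) = (-2)² × Var(X) = 4 × 16 = 64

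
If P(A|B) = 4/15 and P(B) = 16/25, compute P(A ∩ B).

By definition, P(A|B) = P(A ∩ B) / P(B)
So P(A ∩ B) = P(A|B) × P(B)
= 4/15 × 16/25
= 64/375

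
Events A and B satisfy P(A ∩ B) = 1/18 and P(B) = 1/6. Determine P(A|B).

P(A|B) = P(A ∩ B) / P(B)
= (1/18) / (1/6)
= 1/3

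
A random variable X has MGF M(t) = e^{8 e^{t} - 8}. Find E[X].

To find E[X], compute M^(1)(0):
M^(1)(t) = 8 e^{t} e^{8 e^{t} - 8}
M^(1)(0) = 8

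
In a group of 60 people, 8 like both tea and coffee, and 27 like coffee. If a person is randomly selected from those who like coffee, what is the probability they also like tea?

P(A ∩ B) = 8/60 = 2/15
P(B) = 27/60 = 9/20
P(A|B) = P(A ∩ B) / P(B) = (2/15) / (9/20) = 8/27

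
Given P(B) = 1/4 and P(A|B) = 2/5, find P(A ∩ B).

By definition, P(A|B) = P(A ∩ B) / P(B)
So P(A ∩ B) = P(A|B) × P(B)
= 2/5 × 1/4
= 1/10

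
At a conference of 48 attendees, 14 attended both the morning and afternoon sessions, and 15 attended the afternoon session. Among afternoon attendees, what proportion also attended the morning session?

P(A ∩ B) = 14/48 = 7/24
P(B) = 15/48 = 5/16
P(A|B) = P(A ∩ B) / P(B) = (7/24) / (5/16) = 14/15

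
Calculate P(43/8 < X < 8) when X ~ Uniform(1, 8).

P(43/8 < X < 8) = ∫_{43/8}^{8} f(x) dx
where f(x) = \frac{1}{7}
= \frac{3}{8}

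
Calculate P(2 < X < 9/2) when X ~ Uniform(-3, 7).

P(2 < X < 9/2) = ∫_{2}^{9/2} f(x) dx
where f(x) = \frac{1}{10}
= \frac{1}{4}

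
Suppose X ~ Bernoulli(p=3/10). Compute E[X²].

Using the identity E[X²] = Var(X) + (E[X])²:
E[X] = \frac{3}{10}
Var(X) = \frac{21}{100}
E[X²] = \frac{21}{100} + (\frac{3}{10})²
= \frac{3}{10}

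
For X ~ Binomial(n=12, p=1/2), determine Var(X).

For X ~ Binomial(n=12, p=1/2):
Var(X) = 3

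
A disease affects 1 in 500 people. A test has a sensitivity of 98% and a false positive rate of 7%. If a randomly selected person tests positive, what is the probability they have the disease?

Let D = the rare event, + = positive/flagged.
P(D) = 1/500
P(+|D) = 98/100 = 49/50
P(+|D') = 7/100
P(+) = P(+|D)P(D) + P(+|D')P(D')
     = \frac{49}{50} × \frac{1}{500} + \frac{7}{100} × \frac{499}{500}
     = \frac{3591}{50000}
P(D|+) = P(+|D)P(D)/P(+) = \frac{14}{513}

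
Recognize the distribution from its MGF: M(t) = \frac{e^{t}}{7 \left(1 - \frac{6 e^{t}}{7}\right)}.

The MGF M(t) = \frac{e^{t}}{7 \left(1 - \frac{6 e^{t}}{7}\right)} is the standard form for the Geometric distribution.
Comparing with the known MGF formula identifies: Geometric(p=1/7), X = trial number of first success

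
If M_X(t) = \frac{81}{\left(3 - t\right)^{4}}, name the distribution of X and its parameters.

The MGF M(t) = \frac{81}{\left(3 - t\right)^{4}} is the standard form for the Gamma distribution.
Comparing with the known MGF formula identifies: Gamma(shape α=4, rate β=3)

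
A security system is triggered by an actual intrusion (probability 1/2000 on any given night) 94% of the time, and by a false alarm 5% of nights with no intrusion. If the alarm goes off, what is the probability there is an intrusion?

Let D = the rare event, + = positive/flagged.
P(D) = 1/2000
P(+|D) = 94/100 = 47/50
P(+|D') = 5/100 = 1/20
P(+) = P(+|D)P(D) + P(+|D')P(D')
     = \frac{47}{50} × \frac{1}{2000} + \frac{1}{20} × \frac{1999}{2000}
     = \frac{10089}{200000}
P(D|+) = P(+|D)P(D)/P(+) = \frac{94}{10089}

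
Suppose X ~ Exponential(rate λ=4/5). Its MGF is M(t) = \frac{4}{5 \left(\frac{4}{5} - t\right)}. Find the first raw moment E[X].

To find E[X], compute M^(1)(0):
M^(1)(t) = \frac{4}{5 \left(\frac{4}{5} - t\right)^{2}}
M^(1)(0) = \frac{5}{4}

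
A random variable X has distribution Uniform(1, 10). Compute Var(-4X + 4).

For X ~ Uniform(1, 10):
Var(X) = \frac{27}{4}
Var(-4X + 4) = (-4)² × Var(X) = 16 × \frac{27}{4} = 108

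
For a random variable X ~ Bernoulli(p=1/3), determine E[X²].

Using the identity E[X²] = Var(X) + (E[X])²:
E[X] = \frac{1}{3}
Var(X) = \frac{2}{9}
E[X²] = \frac{2}{9} + (\frac{1}{3})²
= \frac{1}{3}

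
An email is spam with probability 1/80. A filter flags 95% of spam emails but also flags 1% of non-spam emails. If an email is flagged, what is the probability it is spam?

Let D = the rare event, + = positive/flagged.
P(D) = 1/80
P(+|D) = 95/100 = 19/20
P(+|D') = 1/100
P(+) = P(+|D)P(D) + P(+|D')P(D')
     = \frac{19}{20} × \frac{1}{80} + \frac{1}{100} × \frac{79}{80}
     = \frac{87}{4000}
P(D|+) = P(+|D)P(D)/P(+) = \frac{95}{174}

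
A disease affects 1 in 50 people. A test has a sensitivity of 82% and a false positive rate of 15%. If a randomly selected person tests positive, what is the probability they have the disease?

Let D = the rare event, + = positive/flagged.
P(D) = 1/50
P(+|D) = 82/100 = 41/50
P(+|D') = 15/100 = 3/20
P(+) = P(+|D)P(D) + P(+|D')P(D')
     = \frac{41}{50} × \frac{1}{50} + \frac{3}{20} × \frac{49}{50}
     = \frac{817}{5000}
P(D|+) = P(+|D)P(D)/P(+) = \frac{82}{817}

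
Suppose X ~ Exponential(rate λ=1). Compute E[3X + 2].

For X ~ Exponential(rate λ=1):
E[X] = 1
E[3X + 2] = 3 × E[X] + 2 = 5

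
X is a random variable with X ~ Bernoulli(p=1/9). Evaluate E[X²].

Using the identity E[X²] = Var(X) + (E[X])²:
E[X] = \frac{1}{9}
Var(X) = \frac{8}{81}
E[X²] = \frac{8}{81} + (\frac{1}{9})²
= \frac{1}{9}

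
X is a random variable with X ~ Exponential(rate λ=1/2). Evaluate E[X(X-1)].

E[X(X-1)] = E[X² - X] = E[X²] - E[X]
E[X] = 2
E[X²] = Var(X) + (E[X])² = 4 + (2)² = 8
E[X(X-1)] = 8 - 2 = 6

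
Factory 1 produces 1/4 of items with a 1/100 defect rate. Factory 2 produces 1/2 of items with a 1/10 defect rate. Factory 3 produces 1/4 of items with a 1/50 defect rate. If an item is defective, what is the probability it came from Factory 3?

Using Bayes' theorem:
P(F1) = 1/4, P(D|F1) = 1/100
P(F2) = 1/2, P(D|F2) = 1/10
P(F3) = 1/4, P(D|F3) = 1/50
P(D) = P(D|F1)P(F1) + P(D|F2)P(F2) + P(D|F3)P(F3)
     = \frac{23}{400}
P(F3|D) = P(D|F3)P(F3) / P(D)
= \frac{2}{23}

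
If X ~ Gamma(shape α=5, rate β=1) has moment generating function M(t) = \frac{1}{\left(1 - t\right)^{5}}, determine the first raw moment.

To find E[X], compute M^(1)(0):
M^(1)(t) = \frac{5}{\left(1 - t\right)^{6}}
M^(1)(0) = 5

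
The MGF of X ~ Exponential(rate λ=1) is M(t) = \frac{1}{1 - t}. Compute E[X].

To find E[X], compute M^(1)(0):
M^(1)(t) = \frac{1}{\left(1 - t\right)^{2}}
M^(1)(0) = 1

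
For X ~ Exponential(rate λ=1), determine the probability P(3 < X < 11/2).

P(3 < X < 11/2) = ∫_{3}^{11/2} f(x) dx
where f(x) = e^{- x}
= - \frac{1}{e^{\frac{11}{2}}} + e^{-3}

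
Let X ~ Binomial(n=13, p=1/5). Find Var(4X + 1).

For X ~ Binomial(n=13, p=1/5):
Var(X) = \frac{52}{25}
Var(4X + 1) = (4)² × Var(X) = 16 × \frac{52}{25} = \frac{832}{25}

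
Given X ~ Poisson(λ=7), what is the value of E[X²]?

Using the identity E[X²] = Var(X) + (E[X])²:
E[X] = 7
Var(X) = 7
E[X²] = 7 + (7)²
= 56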